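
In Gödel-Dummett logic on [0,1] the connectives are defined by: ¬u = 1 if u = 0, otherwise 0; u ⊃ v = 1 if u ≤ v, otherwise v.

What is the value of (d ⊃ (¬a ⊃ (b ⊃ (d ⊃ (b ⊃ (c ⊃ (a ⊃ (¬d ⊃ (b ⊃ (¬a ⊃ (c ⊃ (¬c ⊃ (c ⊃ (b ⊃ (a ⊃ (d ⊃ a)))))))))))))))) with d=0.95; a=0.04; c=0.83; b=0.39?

1.00

¬a: Gödel ¬ of 0.04 = 0 (operand ≠ 0)
¬d: Gödel ¬ of 0.95 = 0 (operand ≠ 0)
¬a: Gödel ¬ of 0.04 = 0 (operand ≠ 0)
¬c: Gödel ¬ of 0.83 = 0 (operand ≠ 0)
(d ⊃ a): 0.95 > 0.04, so result = 0.04
(a ⊃ (d ⊃ a)): 0.04 ≤ 0.04, so result = 1
(b ⊃ (a ⊃ (d ⊃ a))): 0.39 ≤ 1, so result = 1
(c ⊃ (b ⊃ (a ⊃ (d ⊃ a)))): 0.83 ≤ 1, so result = 1
(¬c ⊃ (c ⊃ (b ⊃ (a ⊃ (d ⊃ a))))): 0 ≤ 1, so result = 1
(c ⊃ (¬c ⊃ (c ⊃ (b ⊃ (a ⊃ (d ⊃ a)))))): 0.83 ≤ 1, so result = 1
(¬a ⊃ (c ⊃ (¬c ⊃ (c ⊃ (b ⊃ (a ⊃ (d ⊃ a))))))): 0 ≤ 1, so result = 1
(b ⊃ (¬a ⊃ (c ⊃ (¬c ⊃ (c ⊃ (b ⊃ (a ⊃ (d ⊃ a)))))))): 0.39 ≤ 1, so result = 1
(¬d ⊃ (b ⊃ (¬a ⊃ (c ⊃ (¬c ⊃ (c ⊃ (b ⊃ (a ⊃ (d ⊃ a))))))))): 0 ≤ 1, so result = 1
(a ⊃ (¬d ⊃ (b ⊃ (¬a ⊃ (c ⊃ (¬c ⊃ (c ⊃ (b ⊃ (a ⊃ (d ⊃ a)))))))))): 0.04 ≤ 1, so result = 1
(c ⊃ (a ⊃ (¬d ⊃ (b ⊃ (¬a ⊃ (c ⊃ (¬c ⊃ (c ⊃ (b ⊃ (a ⊃ (d ⊃ a))))))))))): 0.83 ≤ 1, so result = 1
(b ⊃ (c ⊃ (a ⊃ (¬d ⊃ (b ⊃ (¬a ⊃ (c ⊃ (¬c ⊃ (c ⊃ (b ⊃ (a ⊃ (d ⊃ a)))))))))))): 0.39 ≤ 1, so result = 1
(d ⊃ (b ⊃ (c ⊃ (a ⊃ (¬d ⊃ (b ⊃ (¬a ⊃ (c ⊃ (¬c ⊃ (c ⊃ (b ⊃ (a ⊃ (d ⊃ a))))))))))))): 0.95 ≤ 1, so result = 1
(b ⊃ (d ⊃ (b ⊃ (c ⊃ (a ⊃ (¬d ⊃ (b ⊃ (¬a ⊃ (c ⊃ (¬c ⊃ (c ⊃ (b ⊃ (a ⊃ (d ⊃ a)))))))))))))): 0.39 ≤ 1, so result = 1
(¬a ⊃ (b ⊃ (d ⊃ (b ⊃ (c ⊃ (a ⊃ (¬d ⊃ (b ⊃ (¬a ⊃ (c ⊃ (¬c ⊃ (c ⊃ (b ⊃ (a ⊃ (d ⊃ a))))))))))))))): 0 ≤ 1, so result = 1
(d ⊃ (¬a ⊃ (b ⊃ (d ⊃ (b ⊃ (c ⊃ (a ⊃ (¬d ⊃ (b ⊃ (¬a ⊃ (c ⊃ (¬c ⊃ (c ⊃ (b ⊃ (a ⊃ (d ⊃ a)))))))))))))))): 0.95 ≤ 1, so result = 1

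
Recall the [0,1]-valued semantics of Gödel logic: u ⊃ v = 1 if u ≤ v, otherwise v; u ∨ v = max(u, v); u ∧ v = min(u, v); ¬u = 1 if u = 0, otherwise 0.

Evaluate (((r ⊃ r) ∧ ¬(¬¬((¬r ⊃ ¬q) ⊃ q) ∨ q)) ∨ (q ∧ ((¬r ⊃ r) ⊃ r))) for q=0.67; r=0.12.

0.12

(r ⊃ r): 0.12 ≤ 0.12, so result = 1
¬r: Gödel ¬ of 0.12 = 0 (operand ≠ 0)
¬q: Gödel ¬ of 0.67 = 0 (operand ≠ 0)
(¬r ⊃ ¬q): 0 ≤ 0, so result = 1
((¬r ⊃ ¬q) ⊃ q): 1 > 0.67, so result = 0.67
¬((¬r ⊃ ¬q) ⊃ q): Gödel ¬ of 0.67 = 0 (operand ≠ 0)
¬¬((¬r ⊃ ¬q) ⊃ q): Gödel ¬ of 0 = 1 (operand is 0)
(¬¬((¬r ⊃ ¬q) ⊃ q) ∨ q) = max(1, 0.67) = 1
¬(¬¬((¬r ⊃ ¬q) ⊃ q) ∨ q): Gödel ¬ of 1 = 0 (operand ≠ 0)
((r ⊃ r) ∧ ¬(¬¬((¬r ⊃ ¬q) ⊃ q) ∨ q)) = min(1, 0) = 0
¬r: Gödel ¬ of 0.12 = 0 (operand ≠ 0)
(¬r ⊃ r): 0 ≤ 0.12, so result = 1
((¬r ⊃ r) ⊃ r): 1 > 0.12, so result = 0.12
(q ∧ ((¬r ⊃ r) ⊃ r)) = min(0.67, 0.12) = 0.12
(((r ⊃ r) ∧ ¬(¬¬((¬r ⊃ ¬q) ⊃ q) ∨ q)) ∨ (q ∧ ((¬r ⊃ r) ⊃ r))) = max(0, 0.12) = 0.12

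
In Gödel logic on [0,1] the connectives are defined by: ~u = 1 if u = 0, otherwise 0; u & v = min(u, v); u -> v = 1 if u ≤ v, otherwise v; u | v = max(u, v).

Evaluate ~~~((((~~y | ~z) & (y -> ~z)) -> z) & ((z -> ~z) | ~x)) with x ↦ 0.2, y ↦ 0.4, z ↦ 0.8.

~y: Gödel ¬ of 0.4 = 0 (operand ≠ 0)
~~y: Gödel ¬ of 0 = 1 (operand is 0)
~z: Gödel ¬ of 0.8 = 0 (operand ≠ 0)
(~~y | ~z) = max(1, 0) = 1
~z: Gödel ¬ of 0.8 = 0 (operand ≠ 0)
(y -> ~z): 0.4 > 0, so result = 0
((~~y | ~z) & (y -> ~z)) = min(1, 0) = 0
(((~~y | ~z) & (y -> ~z)) -> z): 0 ≤ 0.8, so result = 1
~z: Gödel ¬ of 0.8 = 0 (operand ≠ 0)
(z -> ~z): 0.8 > 0, so result = 0
~x: Gödel ¬ of 0.2 = 0 (operand ≠ 0)
((z -> ~z) | ~x) = max(0, 0) = 0
((((~~y | ~z) & (y -> ~z)) -> z) & ((z -> ~z) | ~x)) = min(1, 0) = 0
~((((~~y | ~z) & (y -> ~z)) -> z) & ((z -> ~z) | ~x)): Gödel ¬ of 0 = 1 (operand is 0)
~~((((~~y | ~z) & (y -> ~z)) -> z) & ((z -> ~z) | ~x)): Gödel ¬ of 1 = 0 (operand ≠ 0)
~~~((((~~y | ~z) & (y -> ~z)) -> z) & ((z -> ~z) | ~x)): Gödel ¬ of 0 = 1 (operand is 0)

1.00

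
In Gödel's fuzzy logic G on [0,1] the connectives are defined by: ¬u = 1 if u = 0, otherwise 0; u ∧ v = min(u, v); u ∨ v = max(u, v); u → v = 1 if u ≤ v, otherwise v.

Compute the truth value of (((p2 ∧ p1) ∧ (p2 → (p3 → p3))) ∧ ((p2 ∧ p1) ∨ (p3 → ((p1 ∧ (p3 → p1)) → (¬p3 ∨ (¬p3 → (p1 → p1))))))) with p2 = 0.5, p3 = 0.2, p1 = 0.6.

0.50

(p2 ∧ p1) = min(0.5, 0.6) = 0.5
(p3 → p3): 0.2 ≤ 0.2, so result = 1
(p2 → (p3 → p3)): 0.5 ≤ 1, so result = 1
((p2 ∧ p1) ∧ (p2 → (p3 → p3))) = min(0.5, 1) = 0.5
(p2 ∧ p1) = min(0.5, 0.6) = 0.5
(p3 → p1): 0.2 ≤ 0.6, so result = 1
(p1 ∧ (p3 → p1)) = min(0.6, 1) = 0.6
¬p3: Gödel ¬ of 0.2 = 0 (operand ≠ 0)
¬p3: Gödel ¬ of 0.2 = 0 (operand ≠ 0)
(p1 → p1): 0.6 ≤ 0.6, so result = 1
(¬p3 → (p1 → p1)): 0 ≤ 1, so result = 1
(¬p3 ∨ (¬p3 → (p1 → p1))) = max(0, 1) = 1
((p1 ∧ (p3 → p1)) → (¬p3 ∨ (¬p3 → (p1 → p1)))): 0.6 ≤ 1, so result = 1
(p3 → ((p1 ∧ (p3 → p1)) → (¬p3 ∨ (¬p3 → (p1 → p1))))): 0.2 ≤ 1, so result = 1
((p2 ∧ p1) ∨ (p3 → ((p1 ∧ (p3 → p1)) → (¬p3 ∨ (¬p3 → (p1 → p1)))))) = max(0.5, 1) = 1
(((p2 ∧ p1) ∧ (p2 → (p3 → p3))) ∧ ((p2 ∧ p1) ∨ (p3 → ((p1 ∧ (p3 → p1)) → (¬p3 ∨ (¬p3 → (p1 → p1))))))) = min(0.5, 1) = 0.5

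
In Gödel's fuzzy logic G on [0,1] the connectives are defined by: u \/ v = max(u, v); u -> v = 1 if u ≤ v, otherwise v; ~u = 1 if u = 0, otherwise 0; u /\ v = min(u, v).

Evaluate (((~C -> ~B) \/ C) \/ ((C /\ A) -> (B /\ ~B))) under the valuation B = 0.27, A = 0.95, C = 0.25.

~C: Gödel ¬ of 0.25 = 0 (operand ≠ 0)
~B: Gödel ¬ of 0.27 = 0 (operand ≠ 0)
(~C -> ~B): 0 ≤ 0, so result = 1
((~C -> ~B) \/ C) = max(1, 0.25) = 1
(C /\ A) = min(0.25, 0.95) = 0.25
~B: Gödel ¬ of 0.27 = 0 (operand ≠ 0)
(B /\ ~B) = min(0.27, 0) = 0
((C /\ A) -> (B /\ ~B)): 0.25 > 0, so result = 0
(((~C -> ~B) \/ C) \/ ((C /\ A) -> (B /\ ~B))) = max(1, 0) = 1

1.00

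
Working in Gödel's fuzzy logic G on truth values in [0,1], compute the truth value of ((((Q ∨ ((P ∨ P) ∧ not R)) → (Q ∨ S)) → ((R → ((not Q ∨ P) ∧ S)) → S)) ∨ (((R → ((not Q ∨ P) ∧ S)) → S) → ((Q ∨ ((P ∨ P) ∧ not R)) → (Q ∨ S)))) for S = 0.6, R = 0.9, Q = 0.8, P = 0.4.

(P ∨ P) = max(0.4, 0.4) = 0.4
not R: Gödel ¬ of 0.9 = 0 (operand ≠ 0)
((P ∨ P) ∧ not R) = min(0.4, 0) = 0
(Q ∨ ((P ∨ P) ∧ not R)) = max(0.8, 0) = 0.8
(Q ∨ S) = max(0.8, 0.6) = 0.8
((Q ∨ ((P ∨ P) ∧ not R)) → (Q ∨ S)): 0.8 ≤ 0.8, so result = 1
not Q: Gödel ¬ of 0.8 = 0 (operand ≠ 0)
(not Q ∨ P) = max(0, 0.4) = 0.4
((not Q ∨ P) ∧ S) = min(0.4, 0.6) = 0.4
(R → ((not Q ∨ P) ∧ S)): 0.9 > 0.4, so result = 0.4
((R → ((not Q ∨ P) ∧ S)) → S): 0.4 ≤ 0.6, so result = 1
(((Q ∨ ((P ∨ P) ∧ not R)) → (Q ∨ S)) → ((R → ((not Q ∨ P) ∧ S)) → S)): 1 ≤ 1, so result = 1
not Q: Gödel ¬ of 0.8 = 0 (operand ≠ 0)
(not Q ∨ P) = max(0, 0.4) = 0.4
((not Q ∨ P) ∧ S) = min(0.4, 0.6) = 0.4
(R → ((not Q ∨ P) ∧ S)): 0.9 > 0.4, so result = 0.4
((R → ((not Q ∨ P) ∧ S)) → S): 0.4 ≤ 0.6, so result = 1
(P ∨ P) = max(0.4, 0.4) = 0.4
not R: Gödel ¬ of 0.9 = 0 (operand ≠ 0)
((P ∨ P) ∧ not R) = min(0.4, 0) = 0
(Q ∨ ((P ∨ P) ∧ not R)) = max(0.8, 0) = 0.8
(Q ∨ S) = max(0.8, 0.6) = 0.8
((Q ∨ ((P ∨ P) ∧ not R)) → (Q ∨ S)): 0.8 ≤ 0.8, so result = 1
(((R → ((not Q ∨ P) ∧ S)) → S) → ((Q ∨ ((P ∨ P) ∧ not R)) → (Q ∨ S))): 1 ≤ 1, so result = 1
((((Q ∨ ((P ∨ P) ∧ not R)) → (Q ∨ S)) → ((R → ((not Q ∨ P) ∧ S)) → S)) ∨ (((R → ((not Q ∨ P) ∧ S)) → S) → ((Q ∨ ((P ∨ P) ∧ not R)) → (Q ∨ S)))) = max(1, 1) = 1

1.00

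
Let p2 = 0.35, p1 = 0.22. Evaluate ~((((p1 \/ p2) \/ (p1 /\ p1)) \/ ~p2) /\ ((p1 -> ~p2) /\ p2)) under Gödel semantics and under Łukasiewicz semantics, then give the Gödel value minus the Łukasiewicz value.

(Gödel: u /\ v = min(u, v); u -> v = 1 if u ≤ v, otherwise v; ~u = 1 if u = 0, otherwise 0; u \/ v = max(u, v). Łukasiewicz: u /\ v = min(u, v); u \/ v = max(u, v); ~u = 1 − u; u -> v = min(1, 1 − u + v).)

Gödel evaluation:
  (p1 \/ p2) = max(0.22, 0.35) = 0.35
  (p1 /\ p1) = min(0.22, 0.22) = 0.22
  ((p1 \/ p2) \/ (p1 /\ p1)) = max(0.35, 0.22) = 0.35
  ~p2: Gödel ¬ of 0.35 = 0 (operand ≠ 0)
  (((p1 \/ p2) \/ (p1 /\ p1)) \/ ~p2) = max(0.35, 0) = 0.35
  ~p2: Gödel ¬ of 0.35 = 0 (operand ≠ 0)
  (p1 -> ~p2): 0.22 > 0, so result = 0
  ((p1 -> ~p2) /\ p2) = min(0, 0.35) = 0
  ((((p1 \/ p2) \/ (p1 /\ p1)) \/ ~p2) /\ ((p1 -> ~p2) /\ p2)) = min(0.35, 0) = 0
  ~((((p1 \/ p2) \/ (p1 /\ p1)) \/ ~p2) /\ ((p1 -> ~p2) /\ p2)): Gödel ¬ of 0 = 1 (operand is 0)
  Gödel value = 1
Łukasiewicz evaluation:
  (p1 \/ p2) = max(0.22, 0.35) = 0.35
  (p1 /\ p1) = min(0.22, 0.22) = 0.22
  ((p1 \/ p2) \/ (p1 /\ p1)) = max(0.35, 0.22) = 0.35
  ~p2: Łukasiewicz ¬ gives 1 − 0.35 = 0.65
  (((p1 \/ p2) \/ (p1 /\ p1)) \/ ~p2) = max(0.35, 0.65) = 0.65
  ~p2: Łukasiewicz ¬ gives 1 − 0.35 = 0.65
  (p1 -> ~p2): min(1, 1 − 0.22 + 0.65) = 1
  ((p1 -> ~p2) /\ p2) = min(1, 0.35) = 0.35
  ((((p1 \/ p2) \/ (p1 /\ p1)) \/ ~p2) /\ ((p1 -> ~p2) /\ p2)) = min(0.65, 0.35) = 0.35
  ~((((p1 \/ p2) \/ (p1 /\ p1)) \/ ~p2) /\ ((p1 -> ~p2) /\ p2)): Łukasiewicz ¬ gives 1 − 0.35 = 0.65
  Łukasiewicz value = 0.65
Difference: 1 − 0.65 = 0.35

0.35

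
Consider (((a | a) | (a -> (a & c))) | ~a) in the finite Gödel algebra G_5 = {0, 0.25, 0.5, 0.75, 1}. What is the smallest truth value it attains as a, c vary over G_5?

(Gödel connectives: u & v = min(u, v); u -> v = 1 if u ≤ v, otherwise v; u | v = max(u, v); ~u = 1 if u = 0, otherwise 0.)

The minimum is attained at a = 0.25, c = 0:
  (a | a) = max(0.25, 0.25) = 0.25
  (a & c) = min(0.25, 0) = 0
  (a -> (a & c)): 0.25 > 0, so result = 0
  ((a | a) | (a -> (a & c))) = max(0.25, 0) = 0.25
  ~a: Gödel ¬ of 0.25 = 0 (operand ≠ 0)
  (((a | a) | (a -> (a & c))) | ~a) = max(0.25, 0) = 0.25
Checking all 25 assignments confirms none give a value below 0.25.

0.25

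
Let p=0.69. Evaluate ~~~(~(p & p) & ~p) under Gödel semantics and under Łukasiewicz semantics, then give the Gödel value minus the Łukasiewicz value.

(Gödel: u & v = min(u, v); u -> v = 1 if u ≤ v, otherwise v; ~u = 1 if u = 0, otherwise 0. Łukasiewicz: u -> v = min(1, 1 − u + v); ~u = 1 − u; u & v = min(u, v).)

Gödel evaluation:
  (p & p) = min(0.69, 0.69) = 0.69
  ~(p & p): Gödel ¬ of 0.69 = 0 (operand ≠ 0)
  ~p: Gödel ¬ of 0.69 = 0 (operand ≠ 0)
  (~(p & p) & ~p) = min(0, 0) = 0
  ~(~(p & p) & ~p): Gödel ¬ of 0 = 1 (operand is 0)
  ~~(~(p & p) & ~p): Gödel ¬ of 1 = 0 (operand ≠ 0)
  ~~~(~(p & p) & ~p): Gödel ¬ of 0 = 1 (operand is 0)
  Gödel value = 1
Łukasiewicz evaluation:
  (p & p) = min(0.69, 0.69) = 0.69
  ~(p & p): Łukasiewicz ¬ gives 1 − 0.69 = 0.31
  ~p: Łukasiewicz ¬ gives 1 − 0.69 = 0.31
  (~(p & p) & ~p) = min(0.31, 0.31) = 0.31
  ~(~(p & p) & ~p): Łukasiewicz ¬ gives 1 − 0.31 = 0.69
  ~~(~(p & p) & ~p): Łukasiewicz ¬ gives 1 − 0.69 = 0.31
  ~~~(~(p & p) & ~p): Łukasiewicz ¬ gives 1 − 0.31 = 0.69
  Łukasiewicz value = 0.69
Difference: 1 − 0.69 = 0.31

0.31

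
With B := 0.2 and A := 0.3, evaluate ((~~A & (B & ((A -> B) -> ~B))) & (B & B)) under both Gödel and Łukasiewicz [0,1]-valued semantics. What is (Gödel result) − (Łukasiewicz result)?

-0.20

Gödel evaluation:
  ~A: Gödel ¬ of 0.3 = 0 (operand ≠ 0)
  ~~A: Gödel ¬ of 0 = 1 (operand is 0)
  (A -> B): 0.3 > 0.2, so result = 0.2
  ~B: Gödel ¬ of 0.2 = 0 (operand ≠ 0)
  ((A -> B) -> ~B): 0.2 > 0, so result = 0
  (B & ((A -> B) -> ~B)) = min(0.2, 0) = 0
  (~~A & (B & ((A -> B) -> ~B))) = min(1, 0) = 0
  (B & B) = min(0.2, 0.2) = 0.2
  ((~~A & (B & ((A -> B) -> ~B))) & (B & B)) = min(0, 0.2) = 0
  Gödel value = 0
Łukasiewicz evaluation:
  ~A: Łukasiewicz ¬ gives 1 − 0.3 = 0.7
  ~~A: Łukasiewicz ¬ gives 1 − 0.7 = 0.3
  (A -> B): min(1, 1 − 0.3 + 0.2) = 0.9
  ~B: Łukasiewicz ¬ gives 1 − 0.2 = 0.8
  ((A -> B) -> ~B): min(1, 1 − 0.9 + 0.8) = 0.9
  (B & ((A -> B) -> ~B)) = min(0.2, 0.9) = 0.2
  (~~A & (B & ((A -> B) -> ~B))) = min(0.3, 0.2) = 0.2
  (B & B) = min(0.2, 0.2) = 0.2
  ((~~A & (B & ((A -> B) -> ~B))) & (B & B)) = min(0.2, 0.2) = 0.2
  Łukasiewicz value = 0.2
Difference: 0 − 0.2 = -0.20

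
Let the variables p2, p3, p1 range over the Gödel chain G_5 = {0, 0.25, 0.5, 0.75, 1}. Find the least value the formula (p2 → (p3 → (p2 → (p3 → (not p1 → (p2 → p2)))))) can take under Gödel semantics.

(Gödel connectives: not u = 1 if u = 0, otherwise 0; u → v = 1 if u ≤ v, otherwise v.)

1.00

Every assignment gives 1. For instance at p2 = 0, p3 = 0, p1 = 0:
  not p1: Gödel ¬ of 0 = 1 (operand is 0)
  (p2 → p2): 0 ≤ 0, so result = 1
  (not p1 → (p2 → p2)): 1 ≤ 1, so result = 1
  (p3 → (not p1 → (p2 → p2))): 0 ≤ 1, so result = 1
  (p2 → (p3 → (not p1 → (p2 → p2)))): 0 ≤ 1, so result = 1
  (p3 → (p2 → (p3 → (not p1 → (p2 → p2))))): 0 ≤ 1, so result = 1
  (p2 → (p3 → (p2 → (p3 → (not p1 → (p2 → p2)))))): 0 ≤ 1, so result = 1
All 125 assignments give value 1 — the formula is a G_5-tautology.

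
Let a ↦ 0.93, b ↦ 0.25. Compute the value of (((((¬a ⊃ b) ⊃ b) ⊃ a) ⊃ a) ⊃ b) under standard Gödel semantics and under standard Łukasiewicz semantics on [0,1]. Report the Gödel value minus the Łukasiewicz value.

Gödel evaluation:
  ¬a: Gödel ¬ of 0.93 = 0 (operand ≠ 0)
  (¬a ⊃ b): 0 ≤ 0.25, so result = 1
  ((¬a ⊃ b) ⊃ b): 1 > 0.25, so result = 0.25
  (((¬a ⊃ b) ⊃ b) ⊃ a): 0.25 ≤ 0.93, so result = 1
  ((((¬a ⊃ b) ⊃ b) ⊃ a) ⊃ a): 1 > 0.93, so result = 0.93
  (((((¬a ⊃ b) ⊃ b) ⊃ a) ⊃ a) ⊃ b): 0.93 > 0.25, so result = 0.25
  Gödel value = 0.25
Łukasiewicz evaluation:
  ¬a: Łukasiewicz ¬ gives 1 − 0.93 = 0.07
  (¬a ⊃ b): min(1, 1 − 0.07 + 0.25) = 1
  ((¬a ⊃ b) ⊃ b): min(1, 1 − 1 + 0.25) = 0.25
  (((¬a ⊃ b) ⊃ b) ⊃ a): min(1, 1 − 0.25 + 0.93) = 1
  ((((¬a ⊃ b) ⊃ b) ⊃ a) ⊃ a): min(1, 1 − 1 + 0.93) = 0.93
  (((((¬a ⊃ b) ⊃ b) ⊃ a) ⊃ a) ⊃ b): min(1, 1 − 0.93 + 0.25) = 0.32
  Łukasiewicz value = 0.32
Difference: 0.25 − 0.32 = -0.07

-0.07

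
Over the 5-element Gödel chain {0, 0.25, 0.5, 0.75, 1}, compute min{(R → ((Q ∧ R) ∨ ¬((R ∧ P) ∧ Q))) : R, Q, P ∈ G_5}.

The minimum is attained at R = 0.5, Q = 0.25, P = 0.25:
  (Q ∧ R) = min(0.25, 0.5) = 0.25
  (R ∧ P) = min(0.5, 0.25) = 0.25
  ((R ∧ P) ∧ Q) = min(0.25, 0.25) = 0.25
  ¬((R ∧ P) ∧ Q): Gödel ¬ of 0.25 = 0 (operand ≠ 0)
  ((Q ∧ R) ∨ ¬((R ∧ P) ∧ Q)) = max(0.25, 0) = 0.25
  (R → ((Q ∧ R) ∨ ¬((R ∧ P) ∧ Q))): 0.5 > 0.25, so result = 0.25
Checking all 125 assignments confirms none give a value below 0.25.

0.25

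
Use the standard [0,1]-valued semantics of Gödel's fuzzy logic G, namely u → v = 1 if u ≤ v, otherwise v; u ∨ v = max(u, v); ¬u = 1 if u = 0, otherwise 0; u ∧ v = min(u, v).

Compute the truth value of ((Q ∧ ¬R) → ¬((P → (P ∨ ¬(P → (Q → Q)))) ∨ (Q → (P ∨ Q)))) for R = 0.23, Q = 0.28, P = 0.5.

1.00

¬R: Gödel ¬ of 0.23 = 0 (operand ≠ 0)
(Q ∧ ¬R) = min(0.28, 0) = 0
(Q → Q): 0.28 ≤ 0.28, so result = 1
(P → (Q → Q)): 0.5 ≤ 1, so result = 1
¬(P → (Q → Q)): Gödel ¬ of 1 = 0 (operand ≠ 0)
(P ∨ ¬(P → (Q → Q))) = max(0.5, 0) = 0.5
(P → (P ∨ ¬(P → (Q → Q)))): 0.5 ≤ 0.5, so result = 1
(P ∨ Q) = max(0.5, 0.28) = 0.5
(Q → (P ∨ Q)): 0.28 ≤ 0.5, so result = 1
((P → (P ∨ ¬(P → (Q → Q)))) ∨ (Q → (P ∨ Q))) = max(1, 1) = 1
¬((P → (P ∨ ¬(P → (Q → Q)))) ∨ (Q → (P ∨ Q))): Gödel ¬ of 1 = 0 (operand ≠ 0)
((Q ∧ ¬R) → ¬((P → (P ∨ ¬(P → (Q → Q)))) ∨ (Q → (P ∨ Q)))): 0 ≤ 0, so result = 1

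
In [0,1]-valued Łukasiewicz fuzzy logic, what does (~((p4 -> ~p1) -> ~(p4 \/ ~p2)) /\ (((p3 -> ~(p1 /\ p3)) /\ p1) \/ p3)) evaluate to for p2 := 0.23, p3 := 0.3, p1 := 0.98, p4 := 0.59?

0.20

~p1: Łukasiewicz ¬ gives 1 − 0.98 = 0.02
(p4 -> ~p1): min(1, 1 − 0.59 + 0.02) = 0.43
~p2: Łukasiewicz ¬ gives 1 − 0.23 = 0.77
(p4 \/ ~p2) = max(0.59, 0.77) = 0.77
~(p4 \/ ~p2): Łukasiewicz ¬ gives 1 − 0.77 = 0.23
((p4 -> ~p1) -> ~(p4 \/ ~p2)): min(1, 1 − 0.43 + 0.23) = 0.8
~((p4 -> ~p1) -> ~(p4 \/ ~p2)): Łukasiewicz ¬ gives 1 − 0.8 = 0.2
(p1 /\ p3) = min(0.98, 0.3) = 0.3
~(p1 /\ p3): Łukasiewicz ¬ gives 1 − 0.3 = 0.7
(p3 -> ~(p1 /\ p3)): min(1, 1 − 0.3 + 0.7) = 1
((p3 -> ~(p1 /\ p3)) /\ p1) = min(1, 0.98) = 0.98
(((p3 -> ~(p1 /\ p3)) /\ p1) \/ p3) = max(0.98, 0.3) = 0.98
(~((p4 -> ~p1) -> ~(p4 \/ ~p2)) /\ (((p3 -> ~(p1 /\ p3)) /\ p1) \/ p3)) = min(0.2, 0.98) = 0.2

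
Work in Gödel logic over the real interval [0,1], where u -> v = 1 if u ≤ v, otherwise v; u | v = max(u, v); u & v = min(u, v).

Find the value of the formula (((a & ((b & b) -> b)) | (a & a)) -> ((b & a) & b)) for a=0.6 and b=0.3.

0.30

(b & b) = min(0.3, 0.3) = 0.3
((b & b) -> b): 0.3 ≤ 0.3, so result = 1
(a & ((b & b) -> b)) = min(0.6, 1) = 0.6
(a & a) = min(0.6, 0.6) = 0.6
((a & ((b & b) -> b)) | (a & a)) = max(0.6, 0.6) = 0.6
(b & a) = min(0.3, 0.6) = 0.3
((b & a) & b) = min(0.3, 0.3) = 0.3
(((a & ((b & b) -> b)) | (a & a)) -> ((b & a) & b)): 0.6 > 0.3, so result = 0.3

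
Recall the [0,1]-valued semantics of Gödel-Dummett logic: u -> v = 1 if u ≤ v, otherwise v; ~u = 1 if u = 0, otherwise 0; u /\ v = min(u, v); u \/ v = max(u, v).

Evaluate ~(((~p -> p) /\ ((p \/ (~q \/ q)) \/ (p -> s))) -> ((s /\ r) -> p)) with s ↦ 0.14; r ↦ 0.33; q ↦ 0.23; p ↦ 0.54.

~p: Gödel ¬ of 0.54 = 0 (operand ≠ 0)
(~p -> p): 0 ≤ 0.54, so result = 1
~q: Gödel ¬ of 0.23 = 0 (operand ≠ 0)
(~q \/ q) = max(0, 0.23) = 0.23
(p \/ (~q \/ q)) = max(0.54, 0.23) = 0.54
(p -> s): 0.54 > 0.14, so result = 0.14
((p \/ (~q \/ q)) \/ (p -> s)) = max(0.54, 0.14) = 0.54
((~p -> p) /\ ((p \/ (~q \/ q)) \/ (p -> s))) = min(1, 0.54) = 0.54
(s /\ r) = min(0.14, 0.33) = 0.14
((s /\ r) -> p): 0.14 ≤ 0.54, so result = 1
(((~p -> p) /\ ((p \/ (~q \/ q)) \/ (p -> s))) -> ((s /\ r) -> p)): 0.54 ≤ 1, so result = 1
~(((~p -> p) /\ ((p \/ (~q \/ q)) \/ (p -> s))) -> ((s /\ r) -> p)): Gödel ¬ of 1 = 0 (operand ≠ 0)

0.00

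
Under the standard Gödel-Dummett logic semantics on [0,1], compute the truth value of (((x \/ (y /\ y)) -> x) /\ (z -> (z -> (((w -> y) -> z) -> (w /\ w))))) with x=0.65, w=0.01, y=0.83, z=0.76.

(y /\ y) = min(0.83, 0.83) = 0.83
(x \/ (y /\ y)) = max(0.65, 0.83) = 0.83
((x \/ (y /\ y)) -> x): 0.83 > 0.65, so result = 0.65
(w -> y): 0.01 ≤ 0.83, so result = 1
((w -> y) -> z): 1 > 0.76, so result = 0.76
(w /\ w) = min(0.01, 0.01) = 0.01
(((w -> y) -> z) -> (w /\ w)): 0.76 > 0.01, so result = 0.01
(z -> (((w -> y) -> z) -> (w /\ w))): 0.76 > 0.01, so result = 0.01
(z -> (z -> (((w -> y) -> z) -> (w /\ w)))): 0.76 > 0.01, so result = 0.01
(((x \/ (y /\ y)) -> x) /\ (z -> (z -> (((w -> y) -> z) -> (w /\ w))))) = min(0.65, 0.01) = 0.01

0.01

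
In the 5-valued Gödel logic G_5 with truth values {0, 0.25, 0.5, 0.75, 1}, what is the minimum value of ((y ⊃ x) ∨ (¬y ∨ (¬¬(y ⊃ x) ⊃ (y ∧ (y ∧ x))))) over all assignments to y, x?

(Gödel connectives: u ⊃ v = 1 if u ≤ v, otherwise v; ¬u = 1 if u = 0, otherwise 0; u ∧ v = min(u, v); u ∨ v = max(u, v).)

The minimum is attained at y = 0.5, x = 0.25:
  (y ⊃ x): 0.5 > 0.25, so result = 0.25
  ¬y: Gödel ¬ of 0.5 = 0 (operand ≠ 0)
  (y ⊃ x): 0.5 > 0.25, so result = 0.25
  ¬(y ⊃ x): Gödel ¬ of 0.25 = 0 (operand ≠ 0)
  ¬¬(y ⊃ x): Gödel ¬ of 0 = 1 (operand is 0)
  (y ∧ x) = min(0.5, 0.25) = 0.25
  (y ∧ (y ∧ x)) = min(0.5, 0.25) = 0.25
  (¬¬(y ⊃ x) ⊃ (y ∧ (y ∧ x))): 1 > 0.25, so result = 0.25
  (¬y ∨ (¬¬(y ⊃ x) ⊃ (y ∧ (y ∧ x)))) = max(0, 0.25) = 0.25
  ((y ⊃ x) ∨ (¬y ∨ (¬¬(y ⊃ x) ⊃ (y ∧ (y ∧ x))))) = max(0.25, 0.25) = 0.25
Checking all 25 assignments confirms none give a value below 0.25.

0.25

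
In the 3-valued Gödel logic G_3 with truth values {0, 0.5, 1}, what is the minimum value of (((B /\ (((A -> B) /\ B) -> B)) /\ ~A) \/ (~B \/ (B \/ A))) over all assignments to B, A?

0.50

The minimum is attained at B = 0.5, A = 0:
  (A -> B): 0 ≤ 0.5, so result = 1
  ((A -> B) /\ B) = min(1, 0.5) = 0.5
  (((A -> B) /\ B) -> B): 0.5 ≤ 0.5, so result = 1
  (B /\ (((A -> B) /\ B) -> B)) = min(0.5, 1) = 0.5
  ~A: Gödel ¬ of 0 = 1 (operand is 0)
  ((B /\ (((A -> B) /\ B) -> B)) /\ ~A) = min(0.5, 1) = 0.5
  ~B: Gödel ¬ of 0.5 = 0 (operand ≠ 0)
  (B \/ A) = max(0.5, 0) = 0.5
  (~B \/ (B \/ A)) = max(0, 0.5) = 0.5
  (((B /\ (((A -> B) /\ B) -> B)) /\ ~A) \/ (~B \/ (B \/ A))) = max(0.5, 0.5) = 0.5
Checking all 9 assignments confirms none give a value below 0.50.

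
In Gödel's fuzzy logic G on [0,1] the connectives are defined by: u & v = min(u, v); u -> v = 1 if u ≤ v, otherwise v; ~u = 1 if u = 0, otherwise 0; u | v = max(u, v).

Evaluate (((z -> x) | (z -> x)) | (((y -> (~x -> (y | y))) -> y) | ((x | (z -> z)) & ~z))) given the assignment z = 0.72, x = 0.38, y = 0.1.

0.38

(z -> x): 0.72 > 0.38, so result = 0.38
(z -> x): 0.72 > 0.38, so result = 0.38
((z -> x) | (z -> x)) = max(0.38, 0.38) = 0.38
~x: Gödel ¬ of 0.38 = 0 (operand ≠ 0)
(y | y) = max(0.1, 0.1) = 0.1
(~x -> (y | y)): 0 ≤ 0.1, so result = 1
(y -> (~x -> (y | y))): 0.1 ≤ 1, so result = 1
((y -> (~x -> (y | y))) -> y): 1 > 0.1, so result = 0.1
(z -> z): 0.72 ≤ 0.72, so result = 1
(x | (z -> z)) = max(0.38, 1) = 1
~z: Gödel ¬ of 0.72 = 0 (operand ≠ 0)
((x | (z -> z)) & ~z) = min(1, 0) = 0
(((y -> (~x -> (y | y))) -> y) | ((x | (z -> z)) & ~z)) = max(0.1, 0) = 0.1
(((z -> x) | (z -> x)) | (((y -> (~x -> (y | y))) -> y) | ((x | (z -> z)) & ~z))) = max(0.38, 0.1) = 0.38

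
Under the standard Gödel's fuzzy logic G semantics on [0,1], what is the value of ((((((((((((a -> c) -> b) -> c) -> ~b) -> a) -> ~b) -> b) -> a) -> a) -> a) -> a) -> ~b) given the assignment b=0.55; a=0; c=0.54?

(a -> c): 0 ≤ 0.54, so result = 1
((a -> c) -> b): 1 > 0.55, so result = 0.55
(((a -> c) -> b) -> c): 0.55 > 0.54, so result = 0.54
~b: Gödel ¬ of 0.55 = 0 (operand ≠ 0)
((((a -> c) -> b) -> c) -> ~b): 0.54 > 0, so result = 0
(((((a -> c) -> b) -> c) -> ~b) -> a): 0 ≤ 0, so result = 1
~b: Gödel ¬ of 0.55 = 0 (operand ≠ 0)
((((((a -> c) -> b) -> c) -> ~b) -> a) -> ~b): 1 > 0, so result = 0
(((((((a -> c) -> b) -> c) -> ~b) -> a) -> ~b) -> b): 0 ≤ 0.55, so result = 1
((((((((a -> c) -> b) -> c) -> ~b) -> a) -> ~b) -> b) -> a): 1 > 0, so result = 0
(((((((((a -> c) -> b) -> c) -> ~b) -> a) -> ~b) -> b) -> a) -> a): 0 ≤ 0, so result = 1
((((((((((a -> c) -> b) -> c) -> ~b) -> a) -> ~b) -> b) -> a) -> a) -> a): 1 > 0, so result = 0
(((((((((((a -> c) -> b) -> c) -> ~b) -> a) -> ~b) -> b) -> a) -> a) -> a) -> a): 0 ≤ 0, so result = 1
~b: Gödel ¬ of 0.55 = 0 (operand ≠ 0)
((((((((((((a -> c) -> b) -> c) -> ~b) -> a) -> ~b) -> b) -> a) -> a) -> a) -> a) -> ~b): 1 > 0, so result = 0

0.00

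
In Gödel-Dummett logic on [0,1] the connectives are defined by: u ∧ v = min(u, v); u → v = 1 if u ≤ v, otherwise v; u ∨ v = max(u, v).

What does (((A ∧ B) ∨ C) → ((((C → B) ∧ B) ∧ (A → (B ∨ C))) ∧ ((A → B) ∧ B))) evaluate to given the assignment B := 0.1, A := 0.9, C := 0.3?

0.10

(A ∧ B) = min(0.9, 0.1) = 0.1
((A ∧ B) ∨ C) = max(0.1, 0.3) = 0.3
(C → B): 0.3 > 0.1, so result = 0.1
((C → B) ∧ B) = min(0.1, 0.1) = 0.1
(B ∨ C) = max(0.1, 0.3) = 0.3
(A → (B ∨ C)): 0.9 > 0.3, so result = 0.3
(((C → B) ∧ B) ∧ (A → (B ∨ C))) = min(0.1, 0.3) = 0.1
(A → B): 0.9 > 0.1, so result = 0.1
((A → B) ∧ B) = min(0.1, 0.1) = 0.1
((((C → B) ∧ B) ∧ (A → (B ∨ C))) ∧ ((A → B) ∧ B)) = min(0.1, 0.1) = 0.1
(((A ∧ B) ∨ C) → ((((C → B) ∧ B) ∧ (A → (B ∨ C))) ∧ ((A → B) ∧ B))): 0.3 > 0.1, so result = 0.1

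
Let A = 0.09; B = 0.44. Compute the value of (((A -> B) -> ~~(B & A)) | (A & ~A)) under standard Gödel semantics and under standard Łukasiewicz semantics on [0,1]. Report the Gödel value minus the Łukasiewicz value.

0.91

Gödel evaluation:
  (A -> B): 0.09 ≤ 0.44, so result = 1
  (B & A) = min(0.44, 0.09) = 0.09
  ~(B & A): Gödel ¬ of 0.09 = 0 (operand ≠ 0)
  ~~(B & A): Gödel ¬ of 0 = 1 (operand is 0)
  ((A -> B) -> ~~(B & A)): 1 ≤ 1, so result = 1
  ~A: Gödel ¬ of 0.09 = 0 (operand ≠ 0)
  (A & ~A) = min(0.09, 0) = 0
  (((A -> B) -> ~~(B & A)) | (A & ~A)) = max(1, 0) = 1
  Gödel value = 1
Łukasiewicz evaluation:
  (A -> B): min(1, 1 − 0.09 + 0.44) = 1
  (B & A) = min(0.44, 0.09) = 0.09
  ~(B & A): Łukasiewicz ¬ gives 1 − 0.09 = 0.91
  ~~(B & A): Łukasiewicz ¬ gives 1 − 0.91 = 0.09
  ((A -> B) -> ~~(B & A)): min(1, 1 − 1 + 0.09) = 0.09
  ~A: Łukasiewicz ¬ gives 1 − 0.09 = 0.91
  (A & ~A) = min(0.09, 0.91) = 0.09
  (((A -> B) -> ~~(B & A)) | (A & ~A)) = max(0.09, 0.09) = 0.09
  Łukasiewicz value = 0.09
Difference: 1 − 0.09 = 0.91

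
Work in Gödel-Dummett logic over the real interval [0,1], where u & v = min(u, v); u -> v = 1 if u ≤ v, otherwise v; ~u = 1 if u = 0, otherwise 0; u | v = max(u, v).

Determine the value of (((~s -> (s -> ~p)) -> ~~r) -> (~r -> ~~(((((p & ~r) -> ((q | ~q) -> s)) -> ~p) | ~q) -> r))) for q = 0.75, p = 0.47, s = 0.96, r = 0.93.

1.00

~s: Gödel ¬ of 0.96 = 0 (operand ≠ 0)
~p: Gödel ¬ of 0.47 = 0 (operand ≠ 0)
(s -> ~p): 0.96 > 0, so result = 0
(~s -> (s -> ~p)): 0 ≤ 0, so result = 1
~r: Gödel ¬ of 0.93 = 0 (operand ≠ 0)
~~r: Gödel ¬ of 0 = 1 (operand is 0)
((~s -> (s -> ~p)) -> ~~r): 1 ≤ 1, so result = 1
~r: Gödel ¬ of 0.93 = 0 (operand ≠ 0)
~r: Gödel ¬ of 0.93 = 0 (operand ≠ 0)
(p & ~r) = min(0.47, 0) = 0
~q: Gödel ¬ of 0.75 = 0 (operand ≠ 0)
(q | ~q) = max(0.75, 0) = 0.75
((q | ~q) -> s): 0.75 ≤ 0.96, so result = 1
((p & ~r) -> ((q | ~q) -> s)): 0 ≤ 1, so result = 1
~p: Gödel ¬ of 0.47 = 0 (operand ≠ 0)
(((p & ~r) -> ((q | ~q) -> s)) -> ~p): 1 > 0, so result = 0
~q: Gödel ¬ of 0.75 = 0 (operand ≠ 0)
((((p & ~r) -> ((q | ~q) -> s)) -> ~p) | ~q) = max(0, 0) = 0
(((((p & ~r) -> ((q | ~q) -> s)) -> ~p) | ~q) -> r): 0 ≤ 0.93, so result = 1
~(((((p & ~r) -> ((q | ~q) -> s)) -> ~p) | ~q) -> r): Gödel ¬ of 1 = 0 (operand ≠ 0)
~~(((((p & ~r) -> ((q | ~q) -> s)) -> ~p) | ~q) -> r): Gödel ¬ of 0 = 1 (operand is 0)
(~r -> ~~(((((p & ~r) -> ((q | ~q) -> s)) -> ~p) | ~q) -> r)): 0 ≤ 1, so result = 1
(((~s -> (s -> ~p)) -> ~~r) -> (~r -> ~~(((((p & ~r) -> ((q | ~q) -> s)) -> ~p) | ~q) -> r))): 1 ≤ 1, so result = 1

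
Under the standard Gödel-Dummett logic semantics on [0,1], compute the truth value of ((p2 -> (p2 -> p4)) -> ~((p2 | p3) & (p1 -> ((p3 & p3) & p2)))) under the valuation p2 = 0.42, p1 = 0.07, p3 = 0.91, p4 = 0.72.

(p2 -> p4): 0.42 ≤ 0.72, so result = 1
(p2 -> (p2 -> p4)): 0.42 ≤ 1, so result = 1
(p2 | p3) = max(0.42, 0.91) = 0.91
(p3 & p3) = min(0.91, 0.91) = 0.91
((p3 & p3) & p2) = min(0.91, 0.42) = 0.42
(p1 -> ((p3 & p3) & p2)): 0.07 ≤ 0.42, so result = 1
((p2 | p3) & (p1 -> ((p3 & p3) & p2))) = min(0.91, 1) = 0.91
~((p2 | p3) & (p1 -> ((p3 & p3) & p2))): Gödel ¬ of 0.91 = 0 (operand ≠ 0)
((p2 -> (p2 -> p4)) -> ~((p2 | p3) & (p1 -> ((p3 & p3) & p2)))): 1 > 0, so result = 0

0.00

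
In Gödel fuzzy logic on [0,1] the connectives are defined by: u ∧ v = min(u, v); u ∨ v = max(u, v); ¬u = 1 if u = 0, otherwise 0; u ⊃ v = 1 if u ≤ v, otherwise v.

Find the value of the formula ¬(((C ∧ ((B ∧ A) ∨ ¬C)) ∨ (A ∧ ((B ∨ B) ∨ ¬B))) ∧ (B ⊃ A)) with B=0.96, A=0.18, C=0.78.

(B ∧ A) = min(0.96, 0.18) = 0.18
¬C: Gödel ¬ of 0.78 = 0 (operand ≠ 0)
((B ∧ A) ∨ ¬C) = max(0.18, 0) = 0.18
(C ∧ ((B ∧ A) ∨ ¬C)) = min(0.78, 0.18) = 0.18
(B ∨ B) = max(0.96, 0.96) = 0.96
¬B: Gödel ¬ of 0.96 = 0 (operand ≠ 0)
((B ∨ B) ∨ ¬B) = max(0.96, 0) = 0.96
(A ∧ ((B ∨ B) ∨ ¬B)) = min(0.18, 0.96) = 0.18
((C ∧ ((B ∧ A) ∨ ¬C)) ∨ (A ∧ ((B ∨ B) ∨ ¬B))) = max(0.18, 0.18) = 0.18
(B ⊃ A): 0.96 > 0.18, so result = 0.18
(((C ∧ ((B ∧ A) ∨ ¬C)) ∨ (A ∧ ((B ∨ B) ∨ ¬B))) ∧ (B ⊃ A)) = min(0.18, 0.18) = 0.18
¬(((C ∧ ((B ∧ A) ∨ ¬C)) ∨ (A ∧ ((B ∨ B) ∨ ¬B))) ∧ (B ⊃ A)): Gödel ¬ of 0.18 = 0 (operand ≠ 0)

0.00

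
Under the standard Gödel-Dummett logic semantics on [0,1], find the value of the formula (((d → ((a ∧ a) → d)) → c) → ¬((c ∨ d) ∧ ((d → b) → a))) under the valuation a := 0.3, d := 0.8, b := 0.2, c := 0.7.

(a ∧ a) = min(0.3, 0.3) = 0.3
((a ∧ a) → d): 0.3 ≤ 0.8, so result = 1
(d → ((a ∧ a) → d)): 0.8 ≤ 1, so result = 1
((d → ((a ∧ a) → d)) → c): 1 > 0.7, so result = 0.7
(c ∨ d) = max(0.7, 0.8) = 0.8
(d → b): 0.8 > 0.2, so result = 0.2
((d → b) → a): 0.2 ≤ 0.3, so result = 1
((c ∨ d) ∧ ((d → b) → a)) = min(0.8, 1) = 0.8
¬((c ∨ d) ∧ ((d → b) → a)): Gödel ¬ of 0.8 = 0 (operand ≠ 0)
(((d → ((a ∧ a) → d)) → c) → ¬((c ∨ d) ∧ ((d → b) → a))): 0.7 > 0, so result = 0

0.00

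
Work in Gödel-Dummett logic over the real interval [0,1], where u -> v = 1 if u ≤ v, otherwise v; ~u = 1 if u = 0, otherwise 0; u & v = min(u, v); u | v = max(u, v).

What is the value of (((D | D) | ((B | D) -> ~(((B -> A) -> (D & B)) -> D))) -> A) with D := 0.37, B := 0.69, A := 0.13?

0.13

(D | D) = max(0.37, 0.37) = 0.37
(B | D) = max(0.69, 0.37) = 0.69
(B -> A): 0.69 > 0.13, so result = 0.13
(D & B) = min(0.37, 0.69) = 0.37
((B -> A) -> (D & B)): 0.13 ≤ 0.37, so result = 1
(((B -> A) -> (D & B)) -> D): 1 > 0.37, so result = 0.37
~(((B -> A) -> (D & B)) -> D): Gödel ¬ of 0.37 = 0 (operand ≠ 0)
((B | D) -> ~(((B -> A) -> (D & B)) -> D)): 0.69 > 0, so result = 0
((D | D) | ((B | D) -> ~(((B -> A) -> (D & B)) -> D))) = max(0.37, 0) = 0.37
(((D | D) | ((B | D) -> ~(((B -> A) -> (D & B)) -> D))) -> A): 0.37 > 0.13, so result = 0.13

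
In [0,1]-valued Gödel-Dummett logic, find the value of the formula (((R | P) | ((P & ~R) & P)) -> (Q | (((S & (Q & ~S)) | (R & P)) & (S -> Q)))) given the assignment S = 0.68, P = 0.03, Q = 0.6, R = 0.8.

(R | P) = max(0.8, 0.03) = 0.8
~R: Gödel ¬ of 0.8 = 0 (operand ≠ 0)
(P & ~R) = min(0.03, 0) = 0
((P & ~R) & P) = min(0, 0.03) = 0
((R | P) | ((P & ~R) & P)) = max(0.8, 0) = 0.8
~S: Gödel ¬ of 0.68 = 0 (operand ≠ 0)
(Q & ~S) = min(0.6, 0) = 0
(S & (Q & ~S)) = min(0.68, 0) = 0
(R & P) = min(0.8, 0.03) = 0.03
((S & (Q & ~S)) | (R & P)) = max(0, 0.03) = 0.03
(S -> Q): 0.68 > 0.6, so result = 0.6
(((S & (Q & ~S)) | (R & P)) & (S -> Q)) = min(0.03, 0.6) = 0.03
(Q | (((S & (Q & ~S)) | (R & P)) & (S -> Q))) = max(0.6, 0.03) = 0.6
(((R | P) | ((P & ~R) & P)) -> (Q | (((S & (Q & ~S)) | (R & P)) & (S -> Q)))): 0.8 > 0.6, so result = 0.6

0.60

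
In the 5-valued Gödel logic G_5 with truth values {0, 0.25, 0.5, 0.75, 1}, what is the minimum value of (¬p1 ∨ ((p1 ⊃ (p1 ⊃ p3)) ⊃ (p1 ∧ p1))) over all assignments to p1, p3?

The minimum is attained at p1 = 0.25, p3 = 0.25:
  ¬p1: Gödel ¬ of 0.25 = 0 (operand ≠ 0)
  (p1 ⊃ p3): 0.25 ≤ 0.25, so result = 1
  (p1 ⊃ (p1 ⊃ p3)): 0.25 ≤ 1, so result = 1
  (p1 ∧ p1) = min(0.25, 0.25) = 0.25
  ((p1 ⊃ (p1 ⊃ p3)) ⊃ (p1 ∧ p1)): 1 > 0.25, so result = 0.25
  (¬p1 ∨ ((p1 ⊃ (p1 ⊃ p3)) ⊃ (p1 ∧ p1))) = max(0, 0.25) = 0.25
Checking all 25 assignments confirms none give a value below 0.25.

0.25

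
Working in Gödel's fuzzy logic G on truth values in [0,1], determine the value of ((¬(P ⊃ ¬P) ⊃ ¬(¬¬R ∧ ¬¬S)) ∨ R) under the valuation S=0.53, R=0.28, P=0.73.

¬P: Gödel ¬ of 0.73 = 0 (operand ≠ 0)
(P ⊃ ¬P): 0.73 > 0, so result = 0
¬(P ⊃ ¬P): Gödel ¬ of 0 = 1 (operand is 0)
¬R: Gödel ¬ of 0.28 = 0 (operand ≠ 0)
¬¬R: Gödel ¬ of 0 = 1 (operand is 0)
¬S: Gödel ¬ of 0.53 = 0 (operand ≠ 0)
¬¬S: Gödel ¬ of 0 = 1 (operand is 0)
(¬¬R ∧ ¬¬S) = min(1, 1) = 1
¬(¬¬R ∧ ¬¬S): Gödel ¬ of 1 = 0 (operand ≠ 0)
(¬(P ⊃ ¬P) ⊃ ¬(¬¬R ∧ ¬¬S)): 1 > 0, so result = 0
((¬(P ⊃ ¬P) ⊃ ¬(¬¬R ∧ ¬¬S)) ∨ R) = max(0, 0.28) = 0.28

0.28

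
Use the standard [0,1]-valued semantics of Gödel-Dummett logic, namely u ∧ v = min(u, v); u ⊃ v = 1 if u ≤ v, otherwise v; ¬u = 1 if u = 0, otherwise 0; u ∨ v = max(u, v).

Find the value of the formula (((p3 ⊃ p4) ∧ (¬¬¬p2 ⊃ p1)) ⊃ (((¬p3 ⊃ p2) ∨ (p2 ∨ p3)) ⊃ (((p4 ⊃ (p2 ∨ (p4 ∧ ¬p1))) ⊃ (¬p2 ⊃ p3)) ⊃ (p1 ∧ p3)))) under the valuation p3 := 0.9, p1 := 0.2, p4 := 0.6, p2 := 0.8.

(p3 ⊃ p4): 0.9 > 0.6, so result = 0.6
¬p2: Gödel ¬ of 0.8 = 0 (operand ≠ 0)
¬¬p2: Gödel ¬ of 0 = 1 (operand is 0)
¬¬¬p2: Gödel ¬ of 1 = 0 (operand ≠ 0)
(¬¬¬p2 ⊃ p1): 0 ≤ 0.2, so result = 1
((p3 ⊃ p4) ∧ (¬¬¬p2 ⊃ p1)) = min(0.6, 1) = 0.6
¬p3: Gödel ¬ of 0.9 = 0 (operand ≠ 0)
(¬p3 ⊃ p2): 0 ≤ 0.8, so result = 1
(p2 ∨ p3) = max(0.8, 0.9) = 0.9
((¬p3 ⊃ p2) ∨ (p2 ∨ p3)) = max(1, 0.9) = 1
¬p1: Gödel ¬ of 0.2 = 0 (operand ≠ 0)
(p4 ∧ ¬p1) = min(0.6, 0) = 0
(p2 ∨ (p4 ∧ ¬p1)) = max(0.8, 0) = 0.8
(p4 ⊃ (p2 ∨ (p4 ∧ ¬p1))): 0.6 ≤ 0.8, so result = 1
¬p2: Gödel ¬ of 0.8 = 0 (operand ≠ 0)
(¬p2 ⊃ p3): 0 ≤ 0.9, so result = 1
((p4 ⊃ (p2 ∨ (p4 ∧ ¬p1))) ⊃ (¬p2 ⊃ p3)): 1 ≤ 1, so result = 1
(p1 ∧ p3) = min(0.2, 0.9) = 0.2
(((p4 ⊃ (p2 ∨ (p4 ∧ ¬p1))) ⊃ (¬p2 ⊃ p3)) ⊃ (p1 ∧ p3)): 1 > 0.2, so result = 0.2
(((¬p3 ⊃ p2) ∨ (p2 ∨ p3)) ⊃ (((p4 ⊃ (p2 ∨ (p4 ∧ ¬p1))) ⊃ (¬p2 ⊃ p3)) ⊃ (p1 ∧ p3))): 1 > 0.2, so result = 0.2
(((p3 ⊃ p4) ∧ (¬¬¬p2 ⊃ p1)) ⊃ (((¬p3 ⊃ p2) ∨ (p2 ∨ p3)) ⊃ (((p4 ⊃ (p2 ∨ (p4 ∧ ¬p1))) ⊃ (¬p2 ⊃ p3)) ⊃ (p1 ∧ p3)))): 0.6 > 0.2, so result = 0.2

0.20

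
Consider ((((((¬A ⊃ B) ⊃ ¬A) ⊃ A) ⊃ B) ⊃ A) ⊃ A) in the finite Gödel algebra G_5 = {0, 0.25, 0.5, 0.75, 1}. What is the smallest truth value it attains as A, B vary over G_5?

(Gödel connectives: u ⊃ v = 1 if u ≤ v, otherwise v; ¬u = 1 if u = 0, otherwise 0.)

0.25

The minimum is attained at A = 0.25, B = 0:
  ¬A: Gödel ¬ of 0.25 = 0 (operand ≠ 0)
  (¬A ⊃ B): 0 ≤ 0, so result = 1
  ¬A: Gödel ¬ of 0.25 = 0 (operand ≠ 0)
  ((¬A ⊃ B) ⊃ ¬A): 1 > 0, so result = 0
  (((¬A ⊃ B) ⊃ ¬A) ⊃ A): 0 ≤ 0.25, so result = 1
  ((((¬A ⊃ B) ⊃ ¬A) ⊃ A) ⊃ B): 1 > 0, so result = 0
  (((((¬A ⊃ B) ⊃ ¬A) ⊃ A) ⊃ B) ⊃ A): 0 ≤ 0.25, so result = 1
  ((((((¬A ⊃ B) ⊃ ¬A) ⊃ A) ⊃ B) ⊃ A) ⊃ A): 1 > 0.25, so result = 0.25
Checking all 25 assignments confirms none give a value below 0.25.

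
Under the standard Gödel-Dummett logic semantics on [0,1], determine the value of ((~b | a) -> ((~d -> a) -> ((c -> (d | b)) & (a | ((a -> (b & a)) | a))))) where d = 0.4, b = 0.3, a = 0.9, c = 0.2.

1.00

~b: Gödel ¬ of 0.3 = 0 (operand ≠ 0)
(~b | a) = max(0, 0.9) = 0.9
~d: Gödel ¬ of 0.4 = 0 (operand ≠ 0)
(~d -> a): 0 ≤ 0.9, so result = 1
(d | b) = max(0.4, 0.3) = 0.4
(c -> (d | b)): 0.2 ≤ 0.4, so result = 1
(b & a) = min(0.3, 0.9) = 0.3
(a -> (b & a)): 0.9 > 0.3, so result = 0.3
((a -> (b & a)) | a) = max(0.3, 0.9) = 0.9
(a | ((a -> (b & a)) | a)) = max(0.9, 0.9) = 0.9
((c -> (d | b)) & (a | ((a -> (b & a)) | a))) = min(1, 0.9) = 0.9
((~d -> a) -> ((c -> (d | b)) & (a | ((a -> (b & a)) | a)))): 1 > 0.9, so result = 0.9
((~b | a) -> ((~d -> a) -> ((c -> (d | b)) & (a | ((a -> (b & a)) | a))))): 0.9 ≤ 0.9, so result = 1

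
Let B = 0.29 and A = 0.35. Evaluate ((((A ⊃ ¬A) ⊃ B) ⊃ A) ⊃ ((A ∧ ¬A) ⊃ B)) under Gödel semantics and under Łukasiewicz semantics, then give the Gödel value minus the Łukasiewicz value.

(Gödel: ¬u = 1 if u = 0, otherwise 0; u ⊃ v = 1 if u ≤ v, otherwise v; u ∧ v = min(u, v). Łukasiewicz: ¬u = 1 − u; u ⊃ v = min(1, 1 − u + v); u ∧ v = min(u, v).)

0.06

Gödel evaluation:
  ¬A: Gödel ¬ of 0.35 = 0 (operand ≠ 0)
  (A ⊃ ¬A): 0.35 > 0, so result = 0
  ((A ⊃ ¬A) ⊃ B): 0 ≤ 0.29, so result = 1
  (((A ⊃ ¬A) ⊃ B) ⊃ A): 1 > 0.35, so result = 0.35
  ¬A: Gödel ¬ of 0.35 = 0 (operand ≠ 0)
  (A ∧ ¬A) = min(0.35, 0) = 0
  ((A ∧ ¬A) ⊃ B): 0 ≤ 0.29, so result = 1
  ((((A ⊃ ¬A) ⊃ B) ⊃ A) ⊃ ((A ∧ ¬A) ⊃ B)): 0.35 ≤ 1, so result = 1
  Gödel value = 1
Łukasiewicz evaluation:
  ¬A: Łukasiewicz ¬ gives 1 − 0.35 = 0.65
  (A ⊃ ¬A): min(1, 1 − 0.35 + 0.65) = 1
  ((A ⊃ ¬A) ⊃ B): min(1, 1 − 1 + 0.29) = 0.29
  (((A ⊃ ¬A) ⊃ B) ⊃ A): min(1, 1 − 0.29 + 0.35) = 1
  ¬A: Łukasiewicz ¬ gives 1 − 0.35 = 0.65
  (A ∧ ¬A) = min(0.35, 0.65) = 0.35
  ((A ∧ ¬A) ⊃ B): min(1, 1 − 0.35 + 0.29) = 0.94
  ((((A ⊃ ¬A) ⊃ B) ⊃ A) ⊃ ((A ∧ ¬A) ⊃ B)): min(1, 1 − 1 + 0.94) = 0.94
  Łukasiewicz value = 0.94
Difference: 1 − 0.94 = 0.06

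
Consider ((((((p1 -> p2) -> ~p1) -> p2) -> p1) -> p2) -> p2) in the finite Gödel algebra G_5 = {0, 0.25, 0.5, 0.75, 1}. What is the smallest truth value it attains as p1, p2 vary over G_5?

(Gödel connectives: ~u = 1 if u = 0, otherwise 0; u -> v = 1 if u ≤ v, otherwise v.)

The minimum is attained at p1 = 0, p2 = 0.25:
  (p1 -> p2): 0 ≤ 0.25, so result = 1
  ~p1: Gödel ¬ of 0 = 1 (operand is 0)
  ((p1 -> p2) -> ~p1): 1 ≤ 1, so result = 1
  (((p1 -> p2) -> ~p1) -> p2): 1 > 0.25, so result = 0.25
  ((((p1 -> p2) -> ~p1) -> p2) -> p1): 0.25 > 0, so result = 0
  (((((p1 -> p2) -> ~p1) -> p2) -> p1) -> p2): 0 ≤ 0.25, so result = 1
  ((((((p1 -> p2) -> ~p1) -> p2) -> p1) -> p2) -> p2): 1 > 0.25, so result = 0.25
Checking all 25 assignments confirms none give a value below 0.25.

0.25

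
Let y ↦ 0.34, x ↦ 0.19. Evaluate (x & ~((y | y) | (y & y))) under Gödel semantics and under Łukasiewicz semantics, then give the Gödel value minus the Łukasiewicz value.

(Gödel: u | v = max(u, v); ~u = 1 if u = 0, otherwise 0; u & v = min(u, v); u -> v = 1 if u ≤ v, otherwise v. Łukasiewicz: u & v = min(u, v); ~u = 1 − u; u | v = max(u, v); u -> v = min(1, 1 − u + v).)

Gödel evaluation:
  (y | y) = max(0.34, 0.34) = 0.34
  (y & y) = min(0.34, 0.34) = 0.34
  ((y | y) | (y & y)) = max(0.34, 0.34) = 0.34
  ~((y | y) | (y & y)): Gödel ¬ of 0.34 = 0 (operand ≠ 0)
  (x & ~((y | y) | (y & y))) = min(0.19, 0) = 0
  Gödel value = 0
Łukasiewicz evaluation:
  (y | y) = max(0.34, 0.34) = 0.34
  (y & y) = min(0.34, 0.34) = 0.34
  ((y | y) | (y & y)) = max(0.34, 0.34) = 0.34
  ~((y | y) | (y & y)): Łukasiewicz ¬ gives 1 − 0.34 = 0.66
  (x & ~((y | y) | (y & y))) = min(0.19, 0.66) = 0.19
  Łukasiewicz value = 0.19
Difference: 0 − 0.19 = -0.19

-0.19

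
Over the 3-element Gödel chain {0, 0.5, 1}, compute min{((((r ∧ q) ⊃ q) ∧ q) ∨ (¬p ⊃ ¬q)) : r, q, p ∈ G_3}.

The minimum is attained at r = 0, q = 0.5, p = 0:
  (r ∧ q) = min(0, 0.5) = 0
  ((r ∧ q) ⊃ q): 0 ≤ 0.5, so result = 1
  (((r ∧ q) ⊃ q) ∧ q) = min(1, 0.5) = 0.5
  ¬p: Gödel ¬ of 0 = 1 (operand is 0)
  ¬q: Gödel ¬ of 0.5 = 0 (operand ≠ 0)
  (¬p ⊃ ¬q): 1 > 0, so result = 0
  ((((r ∧ q) ⊃ q) ∧ q) ∨ (¬p ⊃ ¬q)) = max(0.5, 0) = 0.5
Checking all 27 assignments confirms none give a value below 0.50.

0.50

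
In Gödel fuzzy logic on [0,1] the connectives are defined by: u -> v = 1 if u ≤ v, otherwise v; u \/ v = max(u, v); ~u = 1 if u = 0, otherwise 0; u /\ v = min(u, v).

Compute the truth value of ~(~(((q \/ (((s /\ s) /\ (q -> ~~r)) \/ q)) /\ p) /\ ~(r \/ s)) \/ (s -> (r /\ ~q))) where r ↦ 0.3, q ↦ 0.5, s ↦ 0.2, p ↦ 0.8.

(s /\ s) = min(0.2, 0.2) = 0.2
~r: Gödel ¬ of 0.3 = 0 (operand ≠ 0)
~~r: Gödel ¬ of 0 = 1 (operand is 0)
(q -> ~~r): 0.5 ≤ 1, so result = 1
((s /\ s) /\ (q -> ~~r)) = min(0.2, 1) = 0.2
(((s /\ s) /\ (q -> ~~r)) \/ q) = max(0.2, 0.5) = 0.5
(q \/ (((s /\ s) /\ (q -> ~~r)) \/ q)) = max(0.5, 0.5) = 0.5
((q \/ (((s /\ s) /\ (q -> ~~r)) \/ q)) /\ p) = min(0.5, 0.8) = 0.5
(r \/ s) = max(0.3, 0.2) = 0.3
~(r \/ s): Gödel ¬ of 0.3 = 0 (operand ≠ 0)
(((q \/ (((s /\ s) /\ (q -> ~~r)) \/ q)) /\ p) /\ ~(r \/ s)) = min(0.5, 0) = 0
~(((q \/ (((s /\ s) /\ (q -> ~~r)) \/ q)) /\ p) /\ ~(r \/ s)): Gödel ¬ of 0 = 1 (operand is 0)
~q: Gödel ¬ of 0.5 = 0 (operand ≠ 0)
(r /\ ~q) = min(0.3, 0) = 0
(s -> (r /\ ~q)): 0.2 > 0, so result = 0
(~(((q \/ (((s /\ s) /\ (q -> ~~r)) \/ q)) /\ p) /\ ~(r \/ s)) \/ (s -> (r /\ ~q))) = max(1, 0) = 1
~(~(((q \/ (((s /\ s) /\ (q -> ~~r)) \/ q)) /\ p) /\ ~(r \/ s)) \/ (s -> (r /\ ~q))): Gödel ¬ of 1 = 0 (operand ≠ 0)

0.00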